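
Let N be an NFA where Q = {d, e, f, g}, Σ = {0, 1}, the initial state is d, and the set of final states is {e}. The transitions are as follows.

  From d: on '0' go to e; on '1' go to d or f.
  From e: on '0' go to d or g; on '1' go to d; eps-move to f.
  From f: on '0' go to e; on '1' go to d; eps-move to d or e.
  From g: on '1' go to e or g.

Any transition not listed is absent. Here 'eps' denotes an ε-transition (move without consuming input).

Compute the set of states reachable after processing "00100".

{d, e, f, g}

Start in {d}.
Read '0': {d} → {d, e, f}.
Read '0': {d, e, f} → {d, e, f, g}.
Read '1': {d, e, f, g} → {d, e, f, g}.
Read '0': {d, e, f, g} → {d, e, f, g}.
Read '0': {d, e, f, g} → {d, e, f, g}.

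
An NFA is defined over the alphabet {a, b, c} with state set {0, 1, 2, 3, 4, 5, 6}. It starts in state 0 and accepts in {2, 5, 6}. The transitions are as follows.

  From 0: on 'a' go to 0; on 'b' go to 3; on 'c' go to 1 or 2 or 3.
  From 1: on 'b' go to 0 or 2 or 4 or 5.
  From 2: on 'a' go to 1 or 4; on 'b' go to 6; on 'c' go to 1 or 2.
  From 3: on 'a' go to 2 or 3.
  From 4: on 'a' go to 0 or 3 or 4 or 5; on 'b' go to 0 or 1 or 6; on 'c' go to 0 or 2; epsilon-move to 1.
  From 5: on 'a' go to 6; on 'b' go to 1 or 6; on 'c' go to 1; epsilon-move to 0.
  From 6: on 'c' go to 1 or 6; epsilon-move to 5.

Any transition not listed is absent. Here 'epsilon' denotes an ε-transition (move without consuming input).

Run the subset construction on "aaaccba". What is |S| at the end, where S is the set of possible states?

Start in {0}.
Read 'a': {0} → {0}.
Read 'a': {0} → {0}.
Read 'a': {0} → {0}.
Read 'c': {0} → {1, 2, 3}.
Read 'c': {1, 2, 3} → {1, 2}.
Read 'b': {1, 2} → {0, 1, 2, 4, 5, 6}.
Read 'a': {0, 1, 2, 4, 5, 6} → {0, 1, 3, 4, 5, 6}.
That set has 6 states.

6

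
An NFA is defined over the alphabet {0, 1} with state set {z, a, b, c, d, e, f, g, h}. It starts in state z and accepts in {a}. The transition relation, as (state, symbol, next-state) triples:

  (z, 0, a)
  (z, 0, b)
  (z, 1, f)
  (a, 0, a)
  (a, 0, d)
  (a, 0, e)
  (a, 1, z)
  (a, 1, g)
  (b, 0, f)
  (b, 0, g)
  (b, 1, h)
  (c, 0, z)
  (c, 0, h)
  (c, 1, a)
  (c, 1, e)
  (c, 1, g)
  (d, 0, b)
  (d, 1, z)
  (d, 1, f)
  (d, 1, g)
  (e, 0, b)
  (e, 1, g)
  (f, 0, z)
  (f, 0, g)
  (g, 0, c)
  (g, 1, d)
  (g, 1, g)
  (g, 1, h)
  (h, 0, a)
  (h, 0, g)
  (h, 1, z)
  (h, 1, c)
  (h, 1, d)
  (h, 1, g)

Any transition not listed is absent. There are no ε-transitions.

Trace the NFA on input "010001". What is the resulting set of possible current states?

{z, a, c, d, e, f, g, h}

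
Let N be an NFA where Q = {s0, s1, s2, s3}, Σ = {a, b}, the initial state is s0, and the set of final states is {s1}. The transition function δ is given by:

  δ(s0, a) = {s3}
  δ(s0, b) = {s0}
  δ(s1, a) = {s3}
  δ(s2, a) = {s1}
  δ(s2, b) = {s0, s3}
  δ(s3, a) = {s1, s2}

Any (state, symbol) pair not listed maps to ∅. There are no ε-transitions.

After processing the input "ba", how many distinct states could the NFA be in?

1

Start in {s0}.
Read 'b': {s0} → {s0}.
Read 'a': {s0} → {s3}.
That set has 1 state.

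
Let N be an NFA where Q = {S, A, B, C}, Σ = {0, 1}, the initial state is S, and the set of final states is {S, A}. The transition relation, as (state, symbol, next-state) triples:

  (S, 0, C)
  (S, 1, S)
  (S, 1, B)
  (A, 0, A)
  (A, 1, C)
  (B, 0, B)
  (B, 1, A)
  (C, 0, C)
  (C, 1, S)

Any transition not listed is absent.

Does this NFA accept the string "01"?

Start in {S}.
Read '0': {S} → {C}.
Read '1': {C} → {S}.
The final set {S} contains the accepting state S.

Yes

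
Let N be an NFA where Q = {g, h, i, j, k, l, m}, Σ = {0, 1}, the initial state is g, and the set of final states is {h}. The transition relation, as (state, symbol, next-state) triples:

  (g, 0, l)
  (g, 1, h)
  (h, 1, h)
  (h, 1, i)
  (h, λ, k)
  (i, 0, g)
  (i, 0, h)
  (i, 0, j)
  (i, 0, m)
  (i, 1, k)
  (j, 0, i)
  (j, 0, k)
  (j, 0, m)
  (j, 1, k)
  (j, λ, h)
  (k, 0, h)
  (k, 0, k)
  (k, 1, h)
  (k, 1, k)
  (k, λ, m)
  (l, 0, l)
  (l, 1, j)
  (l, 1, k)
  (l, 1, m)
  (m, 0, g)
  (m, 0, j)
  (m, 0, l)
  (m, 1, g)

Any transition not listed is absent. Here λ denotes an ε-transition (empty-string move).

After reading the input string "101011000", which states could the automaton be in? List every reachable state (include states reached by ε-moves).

Start in {g}.
Read '1': {g} → {h, k, m}.
Read '0': {h, k, m} → {g, h, j, k, l, m}.
Read '1': {g, h, j, k, l, m} → {g, h, i, j, k, m}.
Read '0': {g, h, i, j, k, m} → {g, h, i, j, k, l, m}.
Read '1': {g, h, i, j, k, l, m} → {g, h, i, j, k, m}.
Read '1': {g, h, i, j, k, m} → {g, h, i, k, m}.
Read '0': {g, h, i, k, m} → {g, h, j, k, l, m}.
Read '0': {g, h, j, k, l, m} → {g, h, i, j, k, l, m}.
Read '0': {g, h, i, j, k, l, m} → {g, h, i, j, k, l, m}.

{g, h, i, j, k, l, m}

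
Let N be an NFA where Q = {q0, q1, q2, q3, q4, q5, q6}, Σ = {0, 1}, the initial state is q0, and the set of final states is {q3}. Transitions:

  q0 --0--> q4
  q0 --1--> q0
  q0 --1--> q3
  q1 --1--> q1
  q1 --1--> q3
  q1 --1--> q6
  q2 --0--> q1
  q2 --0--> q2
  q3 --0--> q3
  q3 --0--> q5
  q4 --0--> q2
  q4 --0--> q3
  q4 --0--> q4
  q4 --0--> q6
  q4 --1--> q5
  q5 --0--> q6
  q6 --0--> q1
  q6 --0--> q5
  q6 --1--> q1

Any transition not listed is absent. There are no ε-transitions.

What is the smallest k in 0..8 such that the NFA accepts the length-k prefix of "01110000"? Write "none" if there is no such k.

none

Start in {q0}.
Read '0': {q0} → {q4}.
Read '1': {q4} → {q5}.
Read '1': {q5} → ∅.
The set is empty and remains empty for the remaining 5 symbols.
No reachable set along the way intersects F.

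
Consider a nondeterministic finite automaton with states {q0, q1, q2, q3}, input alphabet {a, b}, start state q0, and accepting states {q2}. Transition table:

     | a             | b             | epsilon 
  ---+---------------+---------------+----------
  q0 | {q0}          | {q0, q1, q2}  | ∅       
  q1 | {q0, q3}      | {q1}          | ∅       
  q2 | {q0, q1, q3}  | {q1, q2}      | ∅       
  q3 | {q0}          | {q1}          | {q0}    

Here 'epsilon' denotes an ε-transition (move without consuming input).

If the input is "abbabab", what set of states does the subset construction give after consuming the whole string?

{q0, q1, q2}

Start in {q0}.
Read 'a': q0→{q0}; now {q0}.
Read 'b': q0→{q0, q1, q2}; now {q0, q1, q2}.
Read 'b': q0→{q0, q1, q2}, q1→{q1}, q2→{q1, q2}; now {q0, q1, q2}.
Read 'a': q0→{q0}, q1→{q0, q3}, q2→{q0, q1, q3}; now {q0, q1, q3}.
Read 'b': q0→{q0, q1, q2}, q1→{q1}, q3→{q1}; now {q0, q1, q2}.
Read 'a': q0→{q0}, q1→{q0, q3}, q2→{q0, q1, q3}; now {q0, q1, q3}.
Read 'b': q0→{q0, q1, q2}, q1→{q1}, q3→{q1}; now {q0, q1, q2}.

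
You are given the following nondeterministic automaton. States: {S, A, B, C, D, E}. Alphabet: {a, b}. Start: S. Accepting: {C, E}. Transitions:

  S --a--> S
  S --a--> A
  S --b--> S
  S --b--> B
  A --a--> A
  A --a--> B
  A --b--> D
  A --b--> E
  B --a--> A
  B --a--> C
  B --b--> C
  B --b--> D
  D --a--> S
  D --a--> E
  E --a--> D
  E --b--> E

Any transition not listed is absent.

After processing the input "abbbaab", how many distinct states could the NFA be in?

Start in {S}.
Read 'a': S→{S, A}; now {S, A}.
Read 'b': S→{S, B}, A→{D, E}; now {S, B, D, E}.
Read 'b': S→{S, B}, B→{C, D}, D→∅, E→{E}; now {S, B, C, D, E}.
Read 'b': S→{S, B}, B→{C, D}, C→∅, D→∅, E→{E}; now {S, B, C, D, E}.
Read 'a': S→{S, A}, B→{A, C}, C→∅, D→{S, E}, E→{D}; now {S, A, C, D, E}.
Read 'a': S→{S, A}, A→{A, B}, C→∅, D→{S, E}, E→{D}; now {S, A, B, D, E}.
Read 'b': S→{S, B}, A→{D, E}, B→{C, D}, D→∅, E→{E}; now {S, B, C, D, E}.
That set has 5 states.

5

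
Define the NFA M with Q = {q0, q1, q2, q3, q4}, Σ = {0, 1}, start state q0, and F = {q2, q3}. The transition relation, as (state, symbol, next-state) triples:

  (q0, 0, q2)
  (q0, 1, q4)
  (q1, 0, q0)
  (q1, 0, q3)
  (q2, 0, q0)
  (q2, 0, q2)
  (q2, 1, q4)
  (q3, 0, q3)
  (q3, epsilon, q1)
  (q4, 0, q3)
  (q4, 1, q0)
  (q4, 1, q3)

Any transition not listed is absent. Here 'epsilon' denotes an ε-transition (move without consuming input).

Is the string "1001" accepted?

No

Start in {q0}.
Read '1': {q0} → {q4}.
Read '0': {q4} → {q1, q3}.
Read '0': {q1, q3} → {q0, q1, q3}.
Read '1': {q0, q1, q3} → {q4}.
The final set {q4} contains no accepting state.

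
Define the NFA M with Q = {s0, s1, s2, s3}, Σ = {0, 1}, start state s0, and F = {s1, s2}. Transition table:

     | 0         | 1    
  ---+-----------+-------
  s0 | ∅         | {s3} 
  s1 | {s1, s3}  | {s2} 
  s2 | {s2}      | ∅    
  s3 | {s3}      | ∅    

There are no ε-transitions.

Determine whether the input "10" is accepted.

Start in {s0}.
Read '1': {s0} → {s3}.
Read '0': {s3} → {s3}.
The final set {s3} contains no accepting state.

No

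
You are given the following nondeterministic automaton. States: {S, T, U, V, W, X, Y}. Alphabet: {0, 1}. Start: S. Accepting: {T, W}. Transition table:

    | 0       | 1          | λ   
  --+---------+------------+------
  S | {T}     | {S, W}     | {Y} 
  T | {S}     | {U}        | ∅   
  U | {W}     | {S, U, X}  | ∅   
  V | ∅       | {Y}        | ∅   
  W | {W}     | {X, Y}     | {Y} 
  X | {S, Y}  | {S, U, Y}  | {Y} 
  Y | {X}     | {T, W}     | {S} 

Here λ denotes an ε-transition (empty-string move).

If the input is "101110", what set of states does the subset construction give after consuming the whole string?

{S, T, W, X, Y}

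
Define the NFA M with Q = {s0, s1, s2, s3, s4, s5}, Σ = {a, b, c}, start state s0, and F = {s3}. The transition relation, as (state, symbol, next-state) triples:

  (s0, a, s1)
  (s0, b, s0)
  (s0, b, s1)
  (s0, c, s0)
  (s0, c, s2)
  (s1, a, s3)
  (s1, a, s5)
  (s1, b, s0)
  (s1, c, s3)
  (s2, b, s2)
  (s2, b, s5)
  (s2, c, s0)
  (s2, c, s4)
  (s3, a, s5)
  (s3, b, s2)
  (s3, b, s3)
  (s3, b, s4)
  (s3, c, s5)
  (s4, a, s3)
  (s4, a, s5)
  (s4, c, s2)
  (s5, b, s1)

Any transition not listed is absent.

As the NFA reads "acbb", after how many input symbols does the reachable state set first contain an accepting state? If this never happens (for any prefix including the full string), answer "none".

2

Start in {s0}.
Read 'a': {s0} → {s1}.
Read 'c': {s1} → {s3}.
None of the earlier sets intersect F, but {s3} does.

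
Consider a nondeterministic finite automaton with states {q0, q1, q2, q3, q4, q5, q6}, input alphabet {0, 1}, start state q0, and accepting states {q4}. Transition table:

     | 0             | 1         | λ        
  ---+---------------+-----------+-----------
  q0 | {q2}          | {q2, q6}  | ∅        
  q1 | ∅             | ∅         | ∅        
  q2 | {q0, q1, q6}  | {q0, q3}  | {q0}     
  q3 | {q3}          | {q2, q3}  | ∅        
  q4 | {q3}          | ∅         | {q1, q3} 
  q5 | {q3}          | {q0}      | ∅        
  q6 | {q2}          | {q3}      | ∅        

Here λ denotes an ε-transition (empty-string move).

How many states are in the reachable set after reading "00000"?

4

Start in {q0}.
Read '0': q0→{q2}; union {q2}; ε-closure = {q0, q2}.
Read '0': q0→{q2}, q2→{q0, q1, q6}; now {q0, q1, q2, q6}.
Read '0': q0→{q2}, q1→∅, q2→{q0, q1, q6}, q6→{q2}; now {q0, q1, q2, q6}.
Read '0': q0→{q2}, q1→∅, q2→{q0, q1, q6}, q6→{q2}; now {q0, q1, q2, q6}.
Read '0': q0→{q2}, q1→∅, q2→{q0, q1, q6}, q6→{q2}; now {q0, q1, q2, q6}.
That set has 4 states.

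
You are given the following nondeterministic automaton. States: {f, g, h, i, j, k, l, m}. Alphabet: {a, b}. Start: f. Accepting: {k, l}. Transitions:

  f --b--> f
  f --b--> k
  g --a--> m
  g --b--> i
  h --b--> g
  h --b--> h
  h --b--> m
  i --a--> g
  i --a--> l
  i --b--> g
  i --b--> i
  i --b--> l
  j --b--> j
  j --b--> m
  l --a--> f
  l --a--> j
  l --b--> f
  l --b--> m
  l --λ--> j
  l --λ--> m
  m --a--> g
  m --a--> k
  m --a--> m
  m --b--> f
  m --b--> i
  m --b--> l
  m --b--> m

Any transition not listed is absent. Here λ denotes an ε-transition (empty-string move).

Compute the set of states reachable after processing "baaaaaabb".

∅

Start in {f}.
Read 'b': f→{f, k}; now {f, k}.
Read 'a': f→∅, k→∅; now ∅.
The set is empty and remains empty for the remaining 7 symbols.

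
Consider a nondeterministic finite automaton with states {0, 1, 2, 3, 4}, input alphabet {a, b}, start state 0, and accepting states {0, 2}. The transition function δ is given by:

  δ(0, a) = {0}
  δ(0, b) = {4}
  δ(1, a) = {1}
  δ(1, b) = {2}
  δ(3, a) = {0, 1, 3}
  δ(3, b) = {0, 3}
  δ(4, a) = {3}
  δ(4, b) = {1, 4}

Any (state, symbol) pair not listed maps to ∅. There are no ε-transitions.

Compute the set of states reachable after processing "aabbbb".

{1, 2, 4}

Start in {0}.
Read 'a': 0→{0}; now {0}.
Read 'a': 0→{0}; now {0}.
Read 'b': 0→{4}; now {4}.
Read 'b': 4→{1, 4}; now {1, 4}.
Read 'b': 1→{2}, 4→{1, 4}; now {1, 2, 4}.
Read 'b': 1→{2}, 2→∅, 4→{1, 4}; now {1, 2, 4}.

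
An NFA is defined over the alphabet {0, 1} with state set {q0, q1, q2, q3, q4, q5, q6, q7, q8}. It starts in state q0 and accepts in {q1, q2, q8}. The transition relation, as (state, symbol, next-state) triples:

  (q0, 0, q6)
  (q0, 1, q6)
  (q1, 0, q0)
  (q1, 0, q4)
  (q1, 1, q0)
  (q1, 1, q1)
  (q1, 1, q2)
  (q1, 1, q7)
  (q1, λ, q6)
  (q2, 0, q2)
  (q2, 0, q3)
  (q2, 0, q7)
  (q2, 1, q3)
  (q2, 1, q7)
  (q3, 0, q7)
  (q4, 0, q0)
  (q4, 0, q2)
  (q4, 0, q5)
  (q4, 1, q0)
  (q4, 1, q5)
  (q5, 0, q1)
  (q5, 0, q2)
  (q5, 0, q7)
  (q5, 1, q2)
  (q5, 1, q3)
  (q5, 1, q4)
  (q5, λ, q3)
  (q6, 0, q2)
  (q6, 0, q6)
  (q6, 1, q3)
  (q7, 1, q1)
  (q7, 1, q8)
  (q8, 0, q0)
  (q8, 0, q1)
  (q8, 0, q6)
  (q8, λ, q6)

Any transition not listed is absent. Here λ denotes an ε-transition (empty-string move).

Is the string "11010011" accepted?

Yes

Start in {q0}.
Read '1': q0→{q6}; now {q6}.
Read '1': q6→{q3}; now {q3}.
Read '0': q3→{q7}; now {q7}.
Read '1': q7→{q1, q8}; union {q1, q8}; ε-closure = {q1, q6, q8}.
Read '0': q1→{q0, q4}, q6→{q2, q6}, q8→{q0, q1, q6}; now {q0, q1, q2, q4, q6}.
Read '0': q0→{q6}, q1→{q0, q4}, q2→{q2, q3, q7}, q4→{q0, q2, q5}, q6→{q2, q6}; now {q0, q2, q3, q4, q5, q6, q7}.
Read '1': q0→{q6}, q2→{q3, q7}, q3→∅, q4→{q0, q5}, q5→{q2, q3, q4}, q6→{q3}, q7→{q1, q8}; now {q0, q1, q2, q3, q4, q5, q6, q7, q8}.
Read '1': q0→{q6}, q1→{q0, q1, q2, q7}, q2→{q3, q7}, q3→∅, q4→{q0, q5}, q5→{q2, q3, q4}, q6→{q3}, q7→{q1, q8}, q8→∅; now {q0, q1, q2, q3, q4, q5, q6, q7, q8}.
The final set {q0, q1, q2, q3, q4, q5, q6, q7, q8} contains the accepting states q1, q2, q8.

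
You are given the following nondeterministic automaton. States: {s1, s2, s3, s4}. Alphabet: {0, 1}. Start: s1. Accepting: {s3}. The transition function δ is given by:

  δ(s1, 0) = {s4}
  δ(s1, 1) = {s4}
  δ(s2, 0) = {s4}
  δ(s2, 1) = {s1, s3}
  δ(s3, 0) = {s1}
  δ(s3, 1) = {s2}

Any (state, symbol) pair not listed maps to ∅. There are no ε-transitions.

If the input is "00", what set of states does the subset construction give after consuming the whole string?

∅

Start in {s1}.
Read '0': {s1} → {s4}.
Read '0': {s4} → ∅.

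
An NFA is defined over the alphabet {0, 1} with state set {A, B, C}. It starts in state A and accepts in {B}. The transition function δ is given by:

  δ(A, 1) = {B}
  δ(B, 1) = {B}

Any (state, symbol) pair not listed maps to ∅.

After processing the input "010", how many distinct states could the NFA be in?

0

Start in {A}.
Read '0': {A} → ∅.
The set is empty and remains empty for the remaining 2 symbols.
That set has 0 states.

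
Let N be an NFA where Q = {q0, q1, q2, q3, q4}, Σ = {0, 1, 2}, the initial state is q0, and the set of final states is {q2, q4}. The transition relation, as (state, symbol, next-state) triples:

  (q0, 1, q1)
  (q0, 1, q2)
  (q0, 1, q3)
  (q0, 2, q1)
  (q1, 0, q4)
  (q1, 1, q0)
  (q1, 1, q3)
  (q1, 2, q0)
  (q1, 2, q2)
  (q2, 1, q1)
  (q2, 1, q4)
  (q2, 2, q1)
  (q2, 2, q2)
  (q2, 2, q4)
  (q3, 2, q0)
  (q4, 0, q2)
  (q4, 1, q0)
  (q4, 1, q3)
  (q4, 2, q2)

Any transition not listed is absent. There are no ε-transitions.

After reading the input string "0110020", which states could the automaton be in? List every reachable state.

Start in {q0}.
Read '0': {q0} → ∅.
The set is empty and remains empty for the remaining 6 symbols.

∅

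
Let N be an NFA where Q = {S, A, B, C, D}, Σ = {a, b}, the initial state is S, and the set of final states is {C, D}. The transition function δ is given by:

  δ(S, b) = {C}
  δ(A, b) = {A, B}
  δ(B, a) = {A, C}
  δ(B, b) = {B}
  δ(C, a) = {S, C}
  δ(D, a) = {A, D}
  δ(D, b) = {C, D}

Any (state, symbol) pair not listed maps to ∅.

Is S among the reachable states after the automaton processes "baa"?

Yes

Start in {S}.
Read 'b': S→{C}; now {C}.
Read 'a': C→{S, C}; now {S, C}.
Read 'a': S→∅, C→{S, C}; now {S, C}.
State S is in {S, C}.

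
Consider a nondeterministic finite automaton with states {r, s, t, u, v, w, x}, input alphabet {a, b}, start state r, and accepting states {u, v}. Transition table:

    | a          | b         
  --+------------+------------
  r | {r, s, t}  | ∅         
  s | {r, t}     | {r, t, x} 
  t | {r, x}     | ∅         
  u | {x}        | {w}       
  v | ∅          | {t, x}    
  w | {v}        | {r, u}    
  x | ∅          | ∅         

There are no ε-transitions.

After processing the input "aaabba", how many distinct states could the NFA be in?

Start in {r}.
Read 'a': {r} → {r, s, t}.
Read 'a': {r, s, t} → {r, s, t, x}.
Read 'a': {r, s, t, x} → {r, s, t, x}.
Read 'b': {r, s, t, x} → {r, t, x}.
Read 'b': {r, t, x} → ∅.
The set is empty and remains empty for the remaining 1 symbol.
That set has 0 states.

0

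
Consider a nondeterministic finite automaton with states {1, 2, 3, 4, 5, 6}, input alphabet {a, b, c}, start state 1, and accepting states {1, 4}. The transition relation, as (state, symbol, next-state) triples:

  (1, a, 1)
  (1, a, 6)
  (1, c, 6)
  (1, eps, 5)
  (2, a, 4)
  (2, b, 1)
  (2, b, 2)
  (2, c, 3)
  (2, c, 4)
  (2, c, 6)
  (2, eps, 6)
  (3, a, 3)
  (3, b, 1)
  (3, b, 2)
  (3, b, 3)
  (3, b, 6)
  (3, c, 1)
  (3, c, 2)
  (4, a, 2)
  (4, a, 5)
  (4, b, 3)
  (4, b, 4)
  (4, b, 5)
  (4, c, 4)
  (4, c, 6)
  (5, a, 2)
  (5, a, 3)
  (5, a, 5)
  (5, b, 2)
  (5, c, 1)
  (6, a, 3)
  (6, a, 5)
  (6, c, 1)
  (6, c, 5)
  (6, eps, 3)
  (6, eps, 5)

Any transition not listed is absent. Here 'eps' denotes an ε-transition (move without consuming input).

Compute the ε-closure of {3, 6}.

Begin with {3, 6}.
ε-move 6 → 5; add 5.

{3, 5, 6}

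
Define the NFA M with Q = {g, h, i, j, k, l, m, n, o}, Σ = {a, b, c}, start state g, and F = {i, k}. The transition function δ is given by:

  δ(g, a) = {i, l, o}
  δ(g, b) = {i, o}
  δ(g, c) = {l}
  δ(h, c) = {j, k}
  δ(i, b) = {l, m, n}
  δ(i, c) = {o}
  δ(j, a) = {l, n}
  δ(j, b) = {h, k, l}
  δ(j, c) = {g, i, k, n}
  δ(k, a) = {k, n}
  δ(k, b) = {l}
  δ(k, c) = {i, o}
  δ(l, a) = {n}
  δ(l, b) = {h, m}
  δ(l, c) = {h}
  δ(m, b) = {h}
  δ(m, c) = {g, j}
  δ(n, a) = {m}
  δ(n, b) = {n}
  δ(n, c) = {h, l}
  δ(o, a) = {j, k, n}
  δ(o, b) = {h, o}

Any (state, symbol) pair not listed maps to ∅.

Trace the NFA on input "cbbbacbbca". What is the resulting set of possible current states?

Start in {g}.
Read 'c': {g} → {l}.
Read 'b': {l} → {h, m}.
Read 'b': {h, m} → {h}.
Read 'b': {h} → ∅.
The set is empty and remains empty for the remaining 6 symbols.

∅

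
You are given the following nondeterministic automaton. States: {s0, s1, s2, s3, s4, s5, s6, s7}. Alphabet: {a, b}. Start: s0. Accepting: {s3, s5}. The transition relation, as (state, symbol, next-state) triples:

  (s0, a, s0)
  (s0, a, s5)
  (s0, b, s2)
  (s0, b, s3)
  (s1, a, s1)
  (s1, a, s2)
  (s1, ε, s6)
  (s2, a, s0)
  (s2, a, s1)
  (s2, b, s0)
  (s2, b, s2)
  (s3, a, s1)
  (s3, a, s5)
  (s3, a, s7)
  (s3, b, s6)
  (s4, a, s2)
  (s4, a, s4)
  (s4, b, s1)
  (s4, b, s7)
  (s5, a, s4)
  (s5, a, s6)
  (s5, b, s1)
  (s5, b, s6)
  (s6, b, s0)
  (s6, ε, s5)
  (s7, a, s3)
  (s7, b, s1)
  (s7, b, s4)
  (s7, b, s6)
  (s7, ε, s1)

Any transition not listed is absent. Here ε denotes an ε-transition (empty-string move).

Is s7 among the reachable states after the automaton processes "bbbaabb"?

Start in {s0}.
Read 'b': s0→{s2, s3}; now {s2, s3}.
Read 'b': s2→{s0, s2}, s3→{s6}; union {s0, s2, s6}; ε-closure = {s0, s2, s5, s6}.
Read 'b': s0→{s2, s3}, s2→{s0, s2}, s5→{s1, s6}, s6→{s0}; union {s0, s1, s2, s3, s6}; ε-closure = {s0, s1, s2, s3, s5, s6}.
Read 'a': s0→{s0, s5}, s1→{s1, s2}, s2→{s0, s1}, s3→{s1, s5, s7}, s5→{s4, s6}, s6→∅; now {s0, s1, s2, s4, s5, s6, s7}.
Read 'a': s0→{s0, s5}, s1→{s1, s2}, s2→{s0, s1}, s4→{s2, s4}, s5→{s4, s6}, s6→∅, s7→{s3}; now {s0, s1, s2, s3, s4, s5, s6}.
Read 'b': s0→{s2, s3}, s1→∅, s2→{s0, s2}, s3→{s6}, s4→{s1, s7}, s5→{s1, s6}, s6→{s0}; union {s0, s1, s2, s3, s6, s7}; ε-closure = {s0, s1, s2, s3, s5, s6, s7}.
Read 'b': s0→{s2, s3}, s1→∅, s2→{s0, s2}, s3→{s6}, s5→{s1, s6}, s6→{s0}, s7→{s1, s4, s6}; union {s0, s1, s2, s3, s4, s6}; ε-closure = {s0, s1, s2, s3, s4, s5, s6}.
State s7 is not in {s0, s1, s2, s3, s4, s5, s6}.

No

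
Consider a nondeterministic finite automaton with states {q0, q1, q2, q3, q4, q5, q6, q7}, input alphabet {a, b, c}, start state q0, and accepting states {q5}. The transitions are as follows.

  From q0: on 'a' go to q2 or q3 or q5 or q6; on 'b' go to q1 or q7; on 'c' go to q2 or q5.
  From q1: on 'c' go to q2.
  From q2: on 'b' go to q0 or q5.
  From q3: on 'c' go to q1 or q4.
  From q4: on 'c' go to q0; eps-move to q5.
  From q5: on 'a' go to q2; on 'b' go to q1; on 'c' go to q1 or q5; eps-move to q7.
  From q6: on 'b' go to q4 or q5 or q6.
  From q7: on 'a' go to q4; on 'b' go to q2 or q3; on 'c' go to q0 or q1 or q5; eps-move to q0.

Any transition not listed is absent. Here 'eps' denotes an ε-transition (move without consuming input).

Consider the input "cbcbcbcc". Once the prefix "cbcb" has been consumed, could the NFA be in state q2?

Yes

Start in {q0}.
Read 'c': {q0} → {q0, q2, q5, q7}.
Read 'b': {q0, q2, q5, q7} → {q0, q1, q2, q3, q5, q7}.
Read 'c': {q0, q1, q2, q3, q5, q7} → {q0, q1, q2, q4, q5, q7}.
Read 'b': {q0, q1, q2, q4, q5, q7} → {q0, q1, q2, q3, q5, q7}.
State q2 is in {q0, q1, q2, q3, q5, q7}.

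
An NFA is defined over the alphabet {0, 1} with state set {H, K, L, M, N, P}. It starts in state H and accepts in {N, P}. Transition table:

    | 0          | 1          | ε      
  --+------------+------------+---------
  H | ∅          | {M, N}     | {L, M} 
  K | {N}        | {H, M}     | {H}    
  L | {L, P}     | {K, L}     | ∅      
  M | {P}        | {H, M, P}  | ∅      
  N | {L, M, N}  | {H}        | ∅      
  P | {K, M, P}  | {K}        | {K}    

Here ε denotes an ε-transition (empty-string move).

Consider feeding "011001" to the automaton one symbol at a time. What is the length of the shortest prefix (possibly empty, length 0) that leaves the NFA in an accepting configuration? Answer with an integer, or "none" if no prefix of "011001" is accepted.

1

Start: ε-closure({H}) = {H, L, M}.
Read '0': H→∅, L→{L, P}, M→{P}; union {L, P}; ε-closure = {H, K, L, M, P}.
None of the earlier sets intersect F, but {H, K, L, M, P} does.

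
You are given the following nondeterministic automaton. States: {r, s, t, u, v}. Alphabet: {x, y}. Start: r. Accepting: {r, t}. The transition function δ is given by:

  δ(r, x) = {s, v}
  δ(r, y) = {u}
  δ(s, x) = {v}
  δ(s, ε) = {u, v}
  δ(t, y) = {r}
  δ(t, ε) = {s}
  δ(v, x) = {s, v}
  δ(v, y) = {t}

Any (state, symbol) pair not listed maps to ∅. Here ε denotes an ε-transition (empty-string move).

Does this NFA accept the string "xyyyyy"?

Yes

Start in {r}.
Read 'x': {r} → {s, u, v}.
Read 'y': {s, u, v} → {s, t, u, v}.
Read 'y': {s, t, u, v} → {r, s, t, u, v}.
Read 'y': {r, s, t, u, v} → {r, s, t, u, v}.
Read 'y': {r, s, t, u, v} → {r, s, t, u, v}.
Read 'y': {r, s, t, u, v} → {r, s, t, u, v}.
The final set {r, s, t, u, v} contains the accepting states r, t.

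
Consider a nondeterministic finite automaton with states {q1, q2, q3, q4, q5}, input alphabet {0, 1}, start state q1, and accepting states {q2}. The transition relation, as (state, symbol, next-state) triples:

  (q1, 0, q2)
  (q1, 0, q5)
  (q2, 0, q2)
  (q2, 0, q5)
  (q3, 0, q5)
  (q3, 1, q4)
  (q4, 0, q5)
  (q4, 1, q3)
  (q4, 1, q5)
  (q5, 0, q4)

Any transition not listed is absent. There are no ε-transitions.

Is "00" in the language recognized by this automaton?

Yes

Start in {q1}.
Read '0': q1→{q2, q5}; now {q2, q5}.
Read '0': q2→{q2, q5}, q5→{q4}; now {q2, q4, q5}.
The final set {q2, q4, q5} contains the accepting state q2.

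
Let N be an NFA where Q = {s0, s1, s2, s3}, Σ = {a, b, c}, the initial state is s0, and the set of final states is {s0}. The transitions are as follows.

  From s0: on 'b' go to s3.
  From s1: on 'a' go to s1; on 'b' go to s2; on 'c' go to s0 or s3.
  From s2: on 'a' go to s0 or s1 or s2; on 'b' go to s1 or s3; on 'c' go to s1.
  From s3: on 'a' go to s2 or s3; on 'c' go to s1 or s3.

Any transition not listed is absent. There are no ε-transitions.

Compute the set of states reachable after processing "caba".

∅

Start in {s0}.
Read 'c': s0→∅; now ∅.
The set is empty and remains empty for the remaining 3 symbols.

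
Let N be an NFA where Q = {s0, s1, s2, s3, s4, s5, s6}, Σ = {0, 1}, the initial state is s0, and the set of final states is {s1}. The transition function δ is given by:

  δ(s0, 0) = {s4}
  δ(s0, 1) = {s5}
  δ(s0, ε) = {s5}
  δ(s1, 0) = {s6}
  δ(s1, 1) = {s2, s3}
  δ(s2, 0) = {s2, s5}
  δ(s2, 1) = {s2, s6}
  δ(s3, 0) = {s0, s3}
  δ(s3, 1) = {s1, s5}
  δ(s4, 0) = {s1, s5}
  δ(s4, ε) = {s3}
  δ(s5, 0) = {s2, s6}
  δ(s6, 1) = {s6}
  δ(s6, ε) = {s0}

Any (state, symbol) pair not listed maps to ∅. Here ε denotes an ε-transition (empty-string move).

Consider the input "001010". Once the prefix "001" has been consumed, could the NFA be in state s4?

No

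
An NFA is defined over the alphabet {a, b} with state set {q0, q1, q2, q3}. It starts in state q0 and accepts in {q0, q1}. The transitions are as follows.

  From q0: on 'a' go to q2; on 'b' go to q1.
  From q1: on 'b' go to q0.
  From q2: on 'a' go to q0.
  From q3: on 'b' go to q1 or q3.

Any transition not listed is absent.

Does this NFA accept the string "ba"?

No

Start in {q0}.
Read 'b': q0→{q1}; now {q1}.
Read 'a': q1→∅; now ∅.
The final set ∅ contains no accepting state.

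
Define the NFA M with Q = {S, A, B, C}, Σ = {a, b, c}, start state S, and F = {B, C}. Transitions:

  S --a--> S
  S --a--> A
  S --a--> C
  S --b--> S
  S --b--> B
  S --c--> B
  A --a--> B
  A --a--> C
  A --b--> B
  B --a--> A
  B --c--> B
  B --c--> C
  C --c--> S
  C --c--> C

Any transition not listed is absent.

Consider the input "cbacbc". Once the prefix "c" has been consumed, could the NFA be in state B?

Start in {S}.
Read 'c': S→{B}; now {B}.
State B is in {B}.

Yes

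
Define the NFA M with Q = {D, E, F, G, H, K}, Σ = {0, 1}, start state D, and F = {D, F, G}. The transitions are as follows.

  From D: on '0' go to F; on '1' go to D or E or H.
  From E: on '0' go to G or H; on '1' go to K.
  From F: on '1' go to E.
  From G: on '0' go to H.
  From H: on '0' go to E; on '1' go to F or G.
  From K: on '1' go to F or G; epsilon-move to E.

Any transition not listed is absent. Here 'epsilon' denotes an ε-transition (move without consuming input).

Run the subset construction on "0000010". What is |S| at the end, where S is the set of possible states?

0

Start in {D}.
Read '0': {D} → {F}.
Read '0': {F} → ∅.
The set is empty and remains empty for the remaining 5 symbols.
That set has 0 states.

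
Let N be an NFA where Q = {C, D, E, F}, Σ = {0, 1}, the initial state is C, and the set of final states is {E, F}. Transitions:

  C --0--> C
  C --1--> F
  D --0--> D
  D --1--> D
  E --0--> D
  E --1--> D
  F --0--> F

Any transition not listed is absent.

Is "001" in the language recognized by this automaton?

Yes

Start in {C}.
Read '0': {C} → {C}.
Read '0': {C} → {C}.
Read '1': {C} → {F}.
The final set {F} contains the accepting state F.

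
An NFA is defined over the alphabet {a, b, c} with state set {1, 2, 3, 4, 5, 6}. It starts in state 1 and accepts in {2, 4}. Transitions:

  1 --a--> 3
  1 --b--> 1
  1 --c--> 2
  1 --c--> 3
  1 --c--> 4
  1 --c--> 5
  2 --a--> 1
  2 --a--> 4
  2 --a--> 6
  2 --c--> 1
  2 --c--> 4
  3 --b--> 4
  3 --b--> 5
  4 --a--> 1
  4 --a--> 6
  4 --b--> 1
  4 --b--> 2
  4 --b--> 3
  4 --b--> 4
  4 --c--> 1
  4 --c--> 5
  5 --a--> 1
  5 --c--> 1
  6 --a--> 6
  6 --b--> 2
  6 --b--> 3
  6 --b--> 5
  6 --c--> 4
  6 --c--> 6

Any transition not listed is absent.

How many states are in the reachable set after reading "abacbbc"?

5

Start in {1}.
Read 'a': 1→{3}; now {3}.
Read 'b': 3→{4, 5}; now {4, 5}.
Read 'a': 4→{1, 6}, 5→{1}; now {1, 6}.
Read 'c': 1→{2, 3, 4, 5}, 6→{4, 6}; now {2, 3, 4, 5, 6}.
Read 'b': 2→∅, 3→{4, 5}, 4→{1, 2, 3, 4}, 5→∅, 6→{2, 3, 5}; now {1, 2, 3, 4, 5}.
Read 'b': 1→{1}, 2→∅, 3→{4, 5}, 4→{1, 2, 3, 4}, 5→∅; now {1, 2, 3, 4, 5}.
Read 'c': 1→{2, 3, 4, 5}, 2→{1, 4}, 3→∅, 4→{1, 5}, 5→{1}; now {1, 2, 3, 4, 5}.
That set has 5 states.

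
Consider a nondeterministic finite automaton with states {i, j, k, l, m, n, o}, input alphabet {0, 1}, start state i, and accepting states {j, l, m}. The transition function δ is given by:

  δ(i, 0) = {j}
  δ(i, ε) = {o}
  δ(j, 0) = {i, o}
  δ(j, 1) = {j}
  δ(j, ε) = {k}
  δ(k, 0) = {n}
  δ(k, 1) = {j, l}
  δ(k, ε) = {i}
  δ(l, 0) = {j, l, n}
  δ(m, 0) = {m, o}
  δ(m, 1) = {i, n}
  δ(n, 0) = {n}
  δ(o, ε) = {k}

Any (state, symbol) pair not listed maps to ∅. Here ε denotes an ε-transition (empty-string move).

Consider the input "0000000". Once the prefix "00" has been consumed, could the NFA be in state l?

Start: ε-closure({i}) = {i, k, o}.
Read '0': {i, k, o} → {i, j, k, n, o}.
Read '0': {i, j, k, n, o} → {i, j, k, n, o}.
State l is not in {i, j, k, n, o}.

No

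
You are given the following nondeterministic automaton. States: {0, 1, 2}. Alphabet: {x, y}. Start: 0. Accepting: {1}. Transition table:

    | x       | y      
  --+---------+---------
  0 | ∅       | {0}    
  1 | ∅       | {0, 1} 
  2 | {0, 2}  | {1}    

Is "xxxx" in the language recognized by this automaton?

No

Start in {0}.
Read 'x': {0} → ∅.
The set is empty and remains empty for the remaining 3 symbols.
The final set ∅ contains no accepting state.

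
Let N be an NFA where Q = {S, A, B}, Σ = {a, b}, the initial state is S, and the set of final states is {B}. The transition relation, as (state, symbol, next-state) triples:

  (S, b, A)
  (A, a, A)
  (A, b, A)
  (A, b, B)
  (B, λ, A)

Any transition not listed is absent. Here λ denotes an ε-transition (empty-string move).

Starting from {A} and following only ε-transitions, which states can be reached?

Begin with {A}.
No ε-moves leave this set, so the closure equals the set itself.

{A}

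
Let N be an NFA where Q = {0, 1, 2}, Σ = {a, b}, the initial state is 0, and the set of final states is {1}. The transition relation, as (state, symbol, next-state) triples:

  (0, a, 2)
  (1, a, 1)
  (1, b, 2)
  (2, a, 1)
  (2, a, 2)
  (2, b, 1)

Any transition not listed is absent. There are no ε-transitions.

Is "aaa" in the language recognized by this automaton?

Yes

Start in {0}.
Read 'a': 0→{2}; now {2}.
Read 'a': 2→{1, 2}; now {1, 2}.
Read 'a': 1→{1}, 2→{1, 2}; now {1, 2}.
The final set {1, 2} contains the accepting state 1.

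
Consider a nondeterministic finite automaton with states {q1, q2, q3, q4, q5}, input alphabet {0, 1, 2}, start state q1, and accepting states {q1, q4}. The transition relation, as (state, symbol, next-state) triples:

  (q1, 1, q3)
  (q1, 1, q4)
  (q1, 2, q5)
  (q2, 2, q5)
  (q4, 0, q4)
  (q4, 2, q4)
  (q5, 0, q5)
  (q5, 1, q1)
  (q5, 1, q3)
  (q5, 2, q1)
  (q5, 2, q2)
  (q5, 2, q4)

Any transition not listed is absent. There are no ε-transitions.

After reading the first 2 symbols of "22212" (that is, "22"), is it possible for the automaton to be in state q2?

Yes

Start in {q1}.
Read '2': q1→{q5}; now {q5}.
Read '2': q5→{q1, q2, q4}; now {q1, q2, q4}.
State q2 is in {q1, q2, q4}.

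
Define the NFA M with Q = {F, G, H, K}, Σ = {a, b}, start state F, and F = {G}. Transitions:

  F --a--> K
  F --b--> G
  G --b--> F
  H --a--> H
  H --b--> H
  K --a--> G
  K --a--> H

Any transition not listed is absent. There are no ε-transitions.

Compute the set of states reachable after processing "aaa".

{H}

Start in {F}.
Read 'a': F→{K}; now {K}.
Read 'a': K→{G, H}; now {G, H}.
Read 'a': G→∅, H→{H}; now {H}.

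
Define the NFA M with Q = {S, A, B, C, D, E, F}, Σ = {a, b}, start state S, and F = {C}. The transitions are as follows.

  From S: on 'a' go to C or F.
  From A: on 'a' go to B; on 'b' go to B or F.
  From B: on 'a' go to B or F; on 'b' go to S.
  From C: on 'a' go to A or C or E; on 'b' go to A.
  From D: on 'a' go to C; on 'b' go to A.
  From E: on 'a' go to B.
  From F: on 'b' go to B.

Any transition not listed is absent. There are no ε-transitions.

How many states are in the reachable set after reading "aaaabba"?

3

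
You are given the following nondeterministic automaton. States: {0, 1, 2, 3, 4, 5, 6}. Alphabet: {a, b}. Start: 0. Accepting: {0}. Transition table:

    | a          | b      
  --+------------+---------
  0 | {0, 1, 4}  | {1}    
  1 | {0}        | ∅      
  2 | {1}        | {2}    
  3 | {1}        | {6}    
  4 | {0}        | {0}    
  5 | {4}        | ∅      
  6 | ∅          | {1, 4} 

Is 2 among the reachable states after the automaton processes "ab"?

Start in {0}.
Read 'a': 0→{0, 1, 4}; now {0, 1, 4}.
Read 'b': 0→{1}, 1→∅, 4→{0}; now {0, 1}.
State 2 is not in {0, 1}.

No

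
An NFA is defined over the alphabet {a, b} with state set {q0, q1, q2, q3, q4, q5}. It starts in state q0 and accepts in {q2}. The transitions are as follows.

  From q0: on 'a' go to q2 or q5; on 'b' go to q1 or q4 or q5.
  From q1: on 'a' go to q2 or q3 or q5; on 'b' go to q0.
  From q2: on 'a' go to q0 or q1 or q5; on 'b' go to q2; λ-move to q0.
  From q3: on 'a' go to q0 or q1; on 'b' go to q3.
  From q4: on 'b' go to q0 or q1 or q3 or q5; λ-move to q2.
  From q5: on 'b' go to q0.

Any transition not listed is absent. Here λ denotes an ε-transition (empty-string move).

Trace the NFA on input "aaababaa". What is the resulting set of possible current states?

{q0, q1, q2, q3, q5}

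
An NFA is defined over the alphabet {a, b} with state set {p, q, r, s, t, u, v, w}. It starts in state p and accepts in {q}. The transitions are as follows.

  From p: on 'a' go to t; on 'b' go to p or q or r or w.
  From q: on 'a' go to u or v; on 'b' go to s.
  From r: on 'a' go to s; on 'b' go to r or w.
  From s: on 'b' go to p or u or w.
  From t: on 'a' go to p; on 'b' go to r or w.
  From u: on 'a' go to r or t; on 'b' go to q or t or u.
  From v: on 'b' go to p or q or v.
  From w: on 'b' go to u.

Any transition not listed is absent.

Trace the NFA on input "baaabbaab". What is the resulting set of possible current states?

{p, q, r, u, w}

Start in {p}.
Read 'b': p→{p, q, r, w}; now {p, q, r, w}.
Read 'a': p→{t}, q→{u, v}, r→{s}, w→∅; now {s, t, u, v}.
Read 'a': s→∅, t→{p}, u→{r, t}, v→∅; now {p, r, t}.
Read 'a': p→{t}, r→{s}, t→{p}; now {p, s, t}.
Read 'b': p→{p, q, r, w}, s→{p, u, w}, t→{r, w}; now {p, q, r, u, w}.
Read 'b': p→{p, q, r, w}, q→{s}, r→{r, w}, u→{q, t, u}, w→{u}; now {p, q, r, s, t, u, w}.
Read 'a': p→{t}, q→{u, v}, r→{s}, s→∅, t→{p}, u→{r, t}, w→∅; now {p, r, s, t, u, v}.
Read 'a': p→{t}, r→{s}, s→∅, t→{p}, u→{r, t}, v→∅; now {p, r, s, t}.
Read 'b': p→{p, q, r, w}, r→{r, w}, s→{p, u, w}, t→{r, w}; now {p, q, r, u, w}.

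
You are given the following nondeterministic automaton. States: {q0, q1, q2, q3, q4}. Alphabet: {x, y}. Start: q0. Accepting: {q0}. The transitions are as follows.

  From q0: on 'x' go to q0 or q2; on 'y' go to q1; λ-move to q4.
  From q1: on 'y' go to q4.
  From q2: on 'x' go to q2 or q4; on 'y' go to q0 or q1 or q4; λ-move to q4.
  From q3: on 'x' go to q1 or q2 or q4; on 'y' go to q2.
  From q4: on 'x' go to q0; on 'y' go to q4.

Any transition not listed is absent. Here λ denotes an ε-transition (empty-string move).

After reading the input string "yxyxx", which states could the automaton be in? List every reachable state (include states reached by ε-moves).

{q0, q2, q4}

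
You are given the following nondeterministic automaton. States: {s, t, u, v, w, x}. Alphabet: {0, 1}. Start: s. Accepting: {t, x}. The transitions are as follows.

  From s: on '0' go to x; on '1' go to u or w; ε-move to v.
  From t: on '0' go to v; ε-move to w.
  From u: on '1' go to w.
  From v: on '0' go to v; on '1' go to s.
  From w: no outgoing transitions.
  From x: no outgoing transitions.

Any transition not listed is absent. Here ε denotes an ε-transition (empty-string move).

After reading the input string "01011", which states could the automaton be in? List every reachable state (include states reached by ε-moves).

{s, u, v, w}

Start: ε-closure({s}) = {s, v}.
Read '0': {s, v} → {v, x}.
Read '1': {v, x} → {s, v}.
Read '0': {s, v} → {v, x}.
Read '1': {v, x} → {s, v}.
Read '1': {s, v} → {s, u, v, w}.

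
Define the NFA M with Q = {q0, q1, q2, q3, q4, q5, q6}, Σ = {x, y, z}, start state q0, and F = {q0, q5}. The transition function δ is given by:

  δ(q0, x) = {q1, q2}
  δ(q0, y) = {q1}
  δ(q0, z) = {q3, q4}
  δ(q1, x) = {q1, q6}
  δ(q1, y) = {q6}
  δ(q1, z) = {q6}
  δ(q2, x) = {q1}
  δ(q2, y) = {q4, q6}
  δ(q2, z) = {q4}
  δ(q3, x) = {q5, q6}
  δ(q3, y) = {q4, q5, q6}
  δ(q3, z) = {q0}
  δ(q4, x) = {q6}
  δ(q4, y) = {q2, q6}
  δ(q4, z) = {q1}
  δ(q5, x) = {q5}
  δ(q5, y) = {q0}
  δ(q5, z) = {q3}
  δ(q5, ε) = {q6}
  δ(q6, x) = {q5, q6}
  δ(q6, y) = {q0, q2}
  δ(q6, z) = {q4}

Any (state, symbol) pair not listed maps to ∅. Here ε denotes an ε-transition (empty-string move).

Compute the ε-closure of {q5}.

Begin with {q5}.
ε-move q5 → q6; add q6.

{q5, q6}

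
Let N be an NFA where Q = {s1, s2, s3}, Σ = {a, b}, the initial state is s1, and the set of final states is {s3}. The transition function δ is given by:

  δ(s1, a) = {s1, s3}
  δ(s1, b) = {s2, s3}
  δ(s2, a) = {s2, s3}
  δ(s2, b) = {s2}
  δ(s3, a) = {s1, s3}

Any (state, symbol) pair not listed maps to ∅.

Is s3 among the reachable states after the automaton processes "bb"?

Start in {s1}.
Read 'b': s1→{s2, s3}; now {s2, s3}.
Read 'b': s2→{s2}, s3→∅; now {s2}.
State s3 is not in {s2}.

No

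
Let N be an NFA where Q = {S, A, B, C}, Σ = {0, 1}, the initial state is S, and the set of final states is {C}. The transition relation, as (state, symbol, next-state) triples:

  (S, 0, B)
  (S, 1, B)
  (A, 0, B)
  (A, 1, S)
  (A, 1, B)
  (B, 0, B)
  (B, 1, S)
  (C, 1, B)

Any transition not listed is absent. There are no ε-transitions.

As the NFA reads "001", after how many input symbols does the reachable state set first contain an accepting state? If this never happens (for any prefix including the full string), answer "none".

Start in {S}.
Read '0': {S} → {B}.
Read '0': {B} → {B}.
Read '1': {B} → {S}.
No reachable set along the way intersects F.

none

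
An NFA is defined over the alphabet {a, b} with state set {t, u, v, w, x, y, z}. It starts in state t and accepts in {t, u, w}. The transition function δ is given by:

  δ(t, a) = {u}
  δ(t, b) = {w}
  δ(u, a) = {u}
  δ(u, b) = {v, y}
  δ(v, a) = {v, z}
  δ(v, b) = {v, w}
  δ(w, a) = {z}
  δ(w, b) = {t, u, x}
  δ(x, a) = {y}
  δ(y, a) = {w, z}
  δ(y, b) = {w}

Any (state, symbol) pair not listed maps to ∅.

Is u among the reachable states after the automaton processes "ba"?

No

Start in {t}.
Read 'b': t→{w}; now {w}.
Read 'a': w→{z}; now {z}.
State u is not in {z}.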